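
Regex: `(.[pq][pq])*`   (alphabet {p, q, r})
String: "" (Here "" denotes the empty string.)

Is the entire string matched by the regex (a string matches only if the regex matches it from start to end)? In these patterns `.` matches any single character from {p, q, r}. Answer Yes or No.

Yes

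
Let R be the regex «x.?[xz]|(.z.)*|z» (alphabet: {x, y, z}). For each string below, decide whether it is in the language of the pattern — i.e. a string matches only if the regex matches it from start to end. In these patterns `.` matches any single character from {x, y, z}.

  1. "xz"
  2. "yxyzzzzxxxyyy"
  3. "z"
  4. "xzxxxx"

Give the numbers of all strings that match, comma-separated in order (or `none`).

1 → match
2 → no match
3 → match
4 → no match

1, 3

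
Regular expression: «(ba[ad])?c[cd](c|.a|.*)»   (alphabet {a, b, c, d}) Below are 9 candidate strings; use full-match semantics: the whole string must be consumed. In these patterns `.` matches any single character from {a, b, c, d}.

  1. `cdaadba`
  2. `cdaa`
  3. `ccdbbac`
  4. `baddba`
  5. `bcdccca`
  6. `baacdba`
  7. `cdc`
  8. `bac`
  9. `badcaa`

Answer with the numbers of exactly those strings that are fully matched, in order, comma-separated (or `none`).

1 → match
2 → match
3 → match
4 → no match
5 → no match
6 → match
7 → match
8 → no match
9 → no match

1, 2, 3, 6, 7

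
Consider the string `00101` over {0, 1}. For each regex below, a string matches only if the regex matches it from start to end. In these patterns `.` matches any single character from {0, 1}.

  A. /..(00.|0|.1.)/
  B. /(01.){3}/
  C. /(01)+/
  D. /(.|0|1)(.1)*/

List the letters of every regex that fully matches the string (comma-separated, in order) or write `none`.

A → no match
B → no match — must start with `01`
C → no match — must start with `01`
D → match

D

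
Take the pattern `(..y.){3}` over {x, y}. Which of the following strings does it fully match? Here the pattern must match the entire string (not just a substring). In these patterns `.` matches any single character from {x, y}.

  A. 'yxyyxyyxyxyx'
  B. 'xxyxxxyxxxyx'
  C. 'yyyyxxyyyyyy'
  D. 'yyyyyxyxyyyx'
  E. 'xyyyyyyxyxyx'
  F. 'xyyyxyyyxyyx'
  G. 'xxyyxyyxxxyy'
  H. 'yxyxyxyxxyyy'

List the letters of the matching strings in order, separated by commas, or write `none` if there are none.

A, B, C, D, E, F, G, H

A → match
B → match
C → match
D → match
E → match
F → match
G → match
H → match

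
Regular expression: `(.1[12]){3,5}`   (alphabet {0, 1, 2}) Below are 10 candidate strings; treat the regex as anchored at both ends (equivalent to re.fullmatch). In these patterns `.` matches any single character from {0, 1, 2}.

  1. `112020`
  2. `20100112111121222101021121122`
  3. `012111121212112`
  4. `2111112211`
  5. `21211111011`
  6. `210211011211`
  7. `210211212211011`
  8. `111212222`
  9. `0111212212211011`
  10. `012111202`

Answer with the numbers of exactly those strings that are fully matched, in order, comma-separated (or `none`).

none

1 → no match
2 → no match
3 → no match
4 → no match
5 → no match
6 → no match
7 → no match
8 → no match
9 → no match
10 → no match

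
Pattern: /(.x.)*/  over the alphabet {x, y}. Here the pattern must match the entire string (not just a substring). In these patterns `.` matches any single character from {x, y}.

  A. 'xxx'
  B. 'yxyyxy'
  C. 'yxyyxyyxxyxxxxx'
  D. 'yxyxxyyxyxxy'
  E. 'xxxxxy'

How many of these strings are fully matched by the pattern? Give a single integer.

5

A → match
B → match
C → match
D → match
E → match
Total matched: 5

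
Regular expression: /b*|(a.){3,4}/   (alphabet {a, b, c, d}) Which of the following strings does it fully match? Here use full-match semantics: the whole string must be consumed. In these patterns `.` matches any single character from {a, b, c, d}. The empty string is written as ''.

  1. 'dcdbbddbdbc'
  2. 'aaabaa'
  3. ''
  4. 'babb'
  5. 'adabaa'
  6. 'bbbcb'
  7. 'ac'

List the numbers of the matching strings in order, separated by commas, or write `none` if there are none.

2, 3, 5

1 → no match
2 → match
3 → match
4 → no match
5 → match
6 → no match
7 → no match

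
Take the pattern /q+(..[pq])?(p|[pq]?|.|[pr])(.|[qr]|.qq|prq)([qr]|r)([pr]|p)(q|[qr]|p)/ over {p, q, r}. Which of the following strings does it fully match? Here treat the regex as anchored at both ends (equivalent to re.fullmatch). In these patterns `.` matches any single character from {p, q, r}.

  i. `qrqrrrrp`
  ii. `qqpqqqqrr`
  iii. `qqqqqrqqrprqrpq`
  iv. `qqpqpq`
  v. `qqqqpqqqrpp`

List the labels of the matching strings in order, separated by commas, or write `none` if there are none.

ii, iii, iv, v

i → no match
ii → match
iii → match
iv → match
v → match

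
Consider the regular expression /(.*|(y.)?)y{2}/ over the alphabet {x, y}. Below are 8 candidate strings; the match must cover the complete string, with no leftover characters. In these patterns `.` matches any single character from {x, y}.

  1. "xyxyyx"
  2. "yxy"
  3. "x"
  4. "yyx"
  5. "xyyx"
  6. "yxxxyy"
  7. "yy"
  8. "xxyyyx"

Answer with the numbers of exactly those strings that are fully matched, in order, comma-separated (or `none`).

6, 7

1. "xyxyyx" → no match — must end with "y"
2. "yxy" → no match
3. "x" → no match — must end with "y"
4. "yyx" → no match — must end with "y"
5. "xyyx" → no match — must end with "y"
6. "yxxxyy" → match
7. "yy" → match
8. "xxyyyx" → no match — must end with "y"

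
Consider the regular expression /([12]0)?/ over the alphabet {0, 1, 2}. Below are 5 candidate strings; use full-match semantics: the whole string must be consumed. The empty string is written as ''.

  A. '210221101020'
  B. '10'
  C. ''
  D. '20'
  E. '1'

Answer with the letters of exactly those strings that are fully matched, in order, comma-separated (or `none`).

B, C, D

A. '210221101020' → no match
B. '10' → match
C. '' → match
D. '20' → match
E. '1' → no match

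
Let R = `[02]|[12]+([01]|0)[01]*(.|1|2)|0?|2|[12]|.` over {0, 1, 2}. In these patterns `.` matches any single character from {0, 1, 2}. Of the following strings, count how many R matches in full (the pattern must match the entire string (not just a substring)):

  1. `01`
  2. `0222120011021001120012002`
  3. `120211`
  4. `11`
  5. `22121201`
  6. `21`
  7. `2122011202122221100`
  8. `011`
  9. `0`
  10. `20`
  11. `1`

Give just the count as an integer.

1. `01` → no match
2 → no match
3. `120211` → no match
4. `11` → no match
5. `22121201` → match
6. `21` → no match
7 → no match
8. `011` → no match
9. `0` → match
10. `20` → no match
11. `1` → match
Total matched: 3

3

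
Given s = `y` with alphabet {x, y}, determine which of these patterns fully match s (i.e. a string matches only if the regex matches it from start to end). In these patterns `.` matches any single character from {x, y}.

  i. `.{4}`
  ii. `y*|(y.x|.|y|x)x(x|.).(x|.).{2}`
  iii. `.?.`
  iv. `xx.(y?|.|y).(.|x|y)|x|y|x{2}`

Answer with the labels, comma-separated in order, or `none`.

ii, iii, iv

i → no match
ii → match
iii → match
iv → match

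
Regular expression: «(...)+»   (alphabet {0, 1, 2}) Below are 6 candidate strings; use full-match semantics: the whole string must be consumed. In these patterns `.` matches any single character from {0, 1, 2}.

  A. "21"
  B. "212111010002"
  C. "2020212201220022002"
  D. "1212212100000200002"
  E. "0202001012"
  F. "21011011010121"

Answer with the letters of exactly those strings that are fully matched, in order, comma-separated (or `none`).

B

A → no match
B → match
C → no match
D → no match
E → no match
F → no match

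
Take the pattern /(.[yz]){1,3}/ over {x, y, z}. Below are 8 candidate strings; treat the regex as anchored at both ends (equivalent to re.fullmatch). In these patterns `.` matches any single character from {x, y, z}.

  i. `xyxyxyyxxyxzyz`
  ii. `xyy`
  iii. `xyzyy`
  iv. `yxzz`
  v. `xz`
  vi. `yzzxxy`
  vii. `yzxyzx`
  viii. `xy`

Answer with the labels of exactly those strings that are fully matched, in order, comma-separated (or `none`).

i → no match
ii. `xyy` → no match
iii. `xyzyy` → no match
iv. `yxzz` → no match
v. `xz` → match
vi. `yzzxxy` → no match
vii. `yzxyzx` → no match
viii. `xy` → match

v, viii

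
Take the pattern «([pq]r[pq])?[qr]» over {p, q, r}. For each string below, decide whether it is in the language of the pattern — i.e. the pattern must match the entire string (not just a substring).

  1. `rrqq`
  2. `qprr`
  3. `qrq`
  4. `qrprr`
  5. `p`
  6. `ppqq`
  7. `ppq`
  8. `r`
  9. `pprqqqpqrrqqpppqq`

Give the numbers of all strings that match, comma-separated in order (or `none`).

8

1 → no match
2 → no match
3 → no match
4 → no match
5 → no match
6 → no match
7 → no match
8 → match
9 → no match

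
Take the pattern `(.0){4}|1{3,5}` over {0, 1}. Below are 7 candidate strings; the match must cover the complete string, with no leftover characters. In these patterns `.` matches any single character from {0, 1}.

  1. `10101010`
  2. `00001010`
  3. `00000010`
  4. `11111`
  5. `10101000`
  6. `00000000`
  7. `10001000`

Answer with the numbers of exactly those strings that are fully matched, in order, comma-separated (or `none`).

1. `10101010` → match
2. `00001010` → match
3. `00000010` → match
4. `11111` → match
5. `10101000` → match
6. `00000000` → match
7. `10001000` → match

1, 2, 3, 4, 5, 6, 7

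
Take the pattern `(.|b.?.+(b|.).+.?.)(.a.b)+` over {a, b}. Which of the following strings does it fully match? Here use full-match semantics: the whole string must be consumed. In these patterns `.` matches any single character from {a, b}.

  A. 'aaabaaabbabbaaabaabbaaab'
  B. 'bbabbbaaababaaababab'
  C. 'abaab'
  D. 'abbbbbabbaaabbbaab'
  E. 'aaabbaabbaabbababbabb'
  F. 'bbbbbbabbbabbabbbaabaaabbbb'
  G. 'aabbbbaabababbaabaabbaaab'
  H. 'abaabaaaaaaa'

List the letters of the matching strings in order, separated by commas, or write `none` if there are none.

C

A → no match
B → no match
C → match
D → no match
E → no match
F → no match
G → no match
H → no match — must end with 'b'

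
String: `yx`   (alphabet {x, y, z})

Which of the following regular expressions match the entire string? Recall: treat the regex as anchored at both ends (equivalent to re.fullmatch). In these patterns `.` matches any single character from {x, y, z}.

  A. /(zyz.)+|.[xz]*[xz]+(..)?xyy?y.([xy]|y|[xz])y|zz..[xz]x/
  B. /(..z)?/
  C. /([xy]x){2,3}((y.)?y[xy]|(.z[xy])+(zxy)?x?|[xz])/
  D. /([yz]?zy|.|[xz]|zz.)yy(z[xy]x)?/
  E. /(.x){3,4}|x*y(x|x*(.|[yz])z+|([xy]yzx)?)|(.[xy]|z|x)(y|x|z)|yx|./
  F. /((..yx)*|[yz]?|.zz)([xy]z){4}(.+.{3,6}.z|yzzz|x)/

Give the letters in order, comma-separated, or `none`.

E

A → no match
B → no match
C → no match
D → no match
E → match
F → no match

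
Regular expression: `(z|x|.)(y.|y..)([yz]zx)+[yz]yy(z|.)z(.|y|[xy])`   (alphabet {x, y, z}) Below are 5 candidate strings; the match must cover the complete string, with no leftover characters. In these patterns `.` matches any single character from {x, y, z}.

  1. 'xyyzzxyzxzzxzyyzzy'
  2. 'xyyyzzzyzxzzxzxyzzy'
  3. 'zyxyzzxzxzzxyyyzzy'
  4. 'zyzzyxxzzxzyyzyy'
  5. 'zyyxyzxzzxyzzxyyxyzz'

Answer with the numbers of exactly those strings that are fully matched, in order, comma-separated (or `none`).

1 → match
2 → no match
3 → no match
4 → no match
5 → no match

1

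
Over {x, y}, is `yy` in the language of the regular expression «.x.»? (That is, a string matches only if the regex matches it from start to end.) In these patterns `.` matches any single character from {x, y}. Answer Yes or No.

No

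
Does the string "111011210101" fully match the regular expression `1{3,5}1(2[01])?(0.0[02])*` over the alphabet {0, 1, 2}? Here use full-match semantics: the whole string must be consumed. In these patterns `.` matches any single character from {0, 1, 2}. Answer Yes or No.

No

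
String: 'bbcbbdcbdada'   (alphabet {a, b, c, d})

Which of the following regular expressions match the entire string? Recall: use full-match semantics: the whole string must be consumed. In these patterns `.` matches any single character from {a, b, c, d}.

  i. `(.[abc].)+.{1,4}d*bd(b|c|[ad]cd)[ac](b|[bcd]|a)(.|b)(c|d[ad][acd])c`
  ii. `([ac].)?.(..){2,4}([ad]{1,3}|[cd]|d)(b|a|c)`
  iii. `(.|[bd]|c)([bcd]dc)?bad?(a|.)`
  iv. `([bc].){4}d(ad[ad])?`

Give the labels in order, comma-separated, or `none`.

ii, iv

i → no match — must end with 'c'
ii → match
iii → no match
iv → match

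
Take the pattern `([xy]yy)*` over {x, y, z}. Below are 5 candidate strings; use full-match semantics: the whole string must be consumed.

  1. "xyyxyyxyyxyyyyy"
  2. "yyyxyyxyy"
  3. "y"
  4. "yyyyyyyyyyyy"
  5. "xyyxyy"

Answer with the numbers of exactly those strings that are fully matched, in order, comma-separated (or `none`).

1, 2, 4, 5

1 → match
2 → match
3 → no match
4 → match
5 → match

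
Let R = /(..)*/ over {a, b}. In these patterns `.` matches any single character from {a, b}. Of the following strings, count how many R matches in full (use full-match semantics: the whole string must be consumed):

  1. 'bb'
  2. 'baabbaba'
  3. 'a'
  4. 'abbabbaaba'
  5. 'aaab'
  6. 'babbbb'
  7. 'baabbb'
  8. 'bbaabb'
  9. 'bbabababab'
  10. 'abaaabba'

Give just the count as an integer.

9

1 → match
2 → match
3 → no match
4 → match
5 → match
6 → match
7 → match
8 → match
9 → match
10 → match
Total matched: 9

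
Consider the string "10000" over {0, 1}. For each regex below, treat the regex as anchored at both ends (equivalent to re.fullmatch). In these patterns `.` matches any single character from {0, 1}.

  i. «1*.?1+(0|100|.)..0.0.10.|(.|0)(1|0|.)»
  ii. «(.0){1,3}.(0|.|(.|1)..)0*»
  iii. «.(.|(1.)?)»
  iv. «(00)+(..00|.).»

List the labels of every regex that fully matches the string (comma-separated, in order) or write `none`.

i → no match
ii → match
iii → no match
iv → no match — must start with "00"

ii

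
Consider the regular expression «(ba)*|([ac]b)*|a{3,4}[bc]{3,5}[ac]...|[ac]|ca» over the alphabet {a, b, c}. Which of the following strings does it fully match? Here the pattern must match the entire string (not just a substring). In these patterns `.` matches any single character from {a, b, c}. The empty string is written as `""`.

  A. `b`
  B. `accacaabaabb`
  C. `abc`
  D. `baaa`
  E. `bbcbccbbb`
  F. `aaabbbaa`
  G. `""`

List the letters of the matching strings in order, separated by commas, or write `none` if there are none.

A → no match
B → no match
C → no match
D → no match
E → no match
F → no match
G → match

G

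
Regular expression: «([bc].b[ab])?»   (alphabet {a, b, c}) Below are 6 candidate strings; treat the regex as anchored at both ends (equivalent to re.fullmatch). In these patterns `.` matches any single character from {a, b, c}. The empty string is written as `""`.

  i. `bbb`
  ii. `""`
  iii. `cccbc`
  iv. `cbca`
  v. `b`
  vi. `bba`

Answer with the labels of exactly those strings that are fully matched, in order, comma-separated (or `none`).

i. `bbb` → no match
ii. `""` → match
iii. `cccbc` → no match
iv. `cbca` → no match
v. `b` → no match
vi. `bba` → no match

ii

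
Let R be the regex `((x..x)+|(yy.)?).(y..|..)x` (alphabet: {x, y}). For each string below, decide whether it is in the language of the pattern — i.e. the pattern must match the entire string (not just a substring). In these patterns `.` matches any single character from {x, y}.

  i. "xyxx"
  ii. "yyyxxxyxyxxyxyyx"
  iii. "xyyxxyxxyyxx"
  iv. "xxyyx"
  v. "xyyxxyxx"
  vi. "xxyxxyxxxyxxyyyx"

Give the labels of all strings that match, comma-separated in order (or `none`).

i, iii, v, vi

i → match
ii → no match
iii → match
iv → no match
v → match
vi → match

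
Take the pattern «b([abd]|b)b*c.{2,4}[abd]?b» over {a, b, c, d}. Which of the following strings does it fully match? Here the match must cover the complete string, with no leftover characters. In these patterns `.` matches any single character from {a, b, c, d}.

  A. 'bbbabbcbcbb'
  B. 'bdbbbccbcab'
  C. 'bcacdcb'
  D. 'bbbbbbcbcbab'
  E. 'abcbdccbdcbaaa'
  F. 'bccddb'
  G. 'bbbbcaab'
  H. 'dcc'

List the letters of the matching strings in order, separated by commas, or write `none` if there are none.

A → no match
B → match
C → no match
D → match
E → no match — must start with 'b'
F → no match
G → match
H → no match — must start with 'b'

B, D, G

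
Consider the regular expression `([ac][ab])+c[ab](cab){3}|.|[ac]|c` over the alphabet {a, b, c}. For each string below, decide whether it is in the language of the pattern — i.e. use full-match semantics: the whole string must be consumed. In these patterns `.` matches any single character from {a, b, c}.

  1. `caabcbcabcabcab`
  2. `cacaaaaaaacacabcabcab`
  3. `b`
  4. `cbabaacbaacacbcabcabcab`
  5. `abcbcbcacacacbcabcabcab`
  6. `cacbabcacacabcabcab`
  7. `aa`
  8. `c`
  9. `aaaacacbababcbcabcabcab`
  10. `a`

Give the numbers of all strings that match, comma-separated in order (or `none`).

1, 2, 3, 4, 5, 6, 8, 9, 10

1 → match
2 → match
3 → match
4 → match
5 → match
6 → match
7 → no match
8 → match
9 → match
10 → match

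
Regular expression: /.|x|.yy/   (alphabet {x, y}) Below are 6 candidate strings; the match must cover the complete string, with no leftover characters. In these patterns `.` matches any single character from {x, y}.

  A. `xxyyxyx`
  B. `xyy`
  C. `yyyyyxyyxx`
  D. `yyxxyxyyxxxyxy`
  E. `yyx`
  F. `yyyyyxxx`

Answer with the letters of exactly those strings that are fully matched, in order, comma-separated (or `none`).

A → no match
B → match
C → no match
D → no match
E → no match
F → no match

B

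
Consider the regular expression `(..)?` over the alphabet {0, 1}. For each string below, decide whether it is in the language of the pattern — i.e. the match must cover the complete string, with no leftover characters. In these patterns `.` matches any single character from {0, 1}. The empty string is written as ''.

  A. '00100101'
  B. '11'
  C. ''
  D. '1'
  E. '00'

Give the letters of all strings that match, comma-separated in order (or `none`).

A. '00100101' → no match
B. '11' → match
C. '' → match
D. '1' → no match
E. '00' → match

B, C, E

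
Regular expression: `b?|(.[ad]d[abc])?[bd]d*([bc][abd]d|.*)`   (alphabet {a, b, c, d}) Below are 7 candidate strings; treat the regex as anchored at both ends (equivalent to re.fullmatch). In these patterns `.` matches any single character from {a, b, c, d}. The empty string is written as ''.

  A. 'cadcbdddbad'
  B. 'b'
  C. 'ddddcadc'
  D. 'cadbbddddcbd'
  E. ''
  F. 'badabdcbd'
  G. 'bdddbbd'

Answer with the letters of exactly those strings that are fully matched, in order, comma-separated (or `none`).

A, B, C, D, E, F, G

A → match
B → match
C → match
D → match
E → match
F → match
G → match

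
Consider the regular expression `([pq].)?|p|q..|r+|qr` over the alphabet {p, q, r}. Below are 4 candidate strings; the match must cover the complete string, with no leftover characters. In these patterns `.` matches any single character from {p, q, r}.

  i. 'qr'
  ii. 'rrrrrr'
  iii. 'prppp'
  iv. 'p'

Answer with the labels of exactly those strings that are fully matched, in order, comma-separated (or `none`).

i, ii, iv

i → match
ii → match
iii → no match
iv → match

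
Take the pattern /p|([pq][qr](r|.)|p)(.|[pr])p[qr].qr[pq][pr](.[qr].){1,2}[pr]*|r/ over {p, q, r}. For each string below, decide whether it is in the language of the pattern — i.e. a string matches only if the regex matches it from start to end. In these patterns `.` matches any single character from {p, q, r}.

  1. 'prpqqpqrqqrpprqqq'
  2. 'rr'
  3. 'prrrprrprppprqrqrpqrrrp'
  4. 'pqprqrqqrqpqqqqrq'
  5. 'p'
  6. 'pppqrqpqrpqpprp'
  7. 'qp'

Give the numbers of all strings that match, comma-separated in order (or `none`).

5

1 → no match
2 → no match
3 → no match
4 → no match
5 → match
6 → no match
7 → no match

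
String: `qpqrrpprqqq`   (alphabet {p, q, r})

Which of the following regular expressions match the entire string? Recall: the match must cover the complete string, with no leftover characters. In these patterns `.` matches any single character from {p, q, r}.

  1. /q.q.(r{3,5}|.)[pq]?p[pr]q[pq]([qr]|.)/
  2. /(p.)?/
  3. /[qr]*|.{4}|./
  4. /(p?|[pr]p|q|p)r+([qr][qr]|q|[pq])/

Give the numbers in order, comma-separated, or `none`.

1

1 → match
2 → no match
3 → no match
4 → no match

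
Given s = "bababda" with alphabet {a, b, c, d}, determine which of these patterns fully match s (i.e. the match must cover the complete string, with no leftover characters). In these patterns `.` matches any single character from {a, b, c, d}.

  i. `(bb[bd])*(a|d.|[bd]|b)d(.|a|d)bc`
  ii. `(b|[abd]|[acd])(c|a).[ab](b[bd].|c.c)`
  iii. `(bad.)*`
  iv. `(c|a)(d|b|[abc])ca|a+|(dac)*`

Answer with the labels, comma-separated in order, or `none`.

ii

i → no match — must end with "bc"
ii → match
iii → no match
iv → no match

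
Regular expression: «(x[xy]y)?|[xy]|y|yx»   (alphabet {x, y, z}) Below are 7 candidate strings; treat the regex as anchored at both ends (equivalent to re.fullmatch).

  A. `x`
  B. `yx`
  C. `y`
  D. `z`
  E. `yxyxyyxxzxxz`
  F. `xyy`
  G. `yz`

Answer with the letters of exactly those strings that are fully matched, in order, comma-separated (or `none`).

A → match
B → match
C → match
D → no match
E → no match
F → match
G → no match

A, B, C, F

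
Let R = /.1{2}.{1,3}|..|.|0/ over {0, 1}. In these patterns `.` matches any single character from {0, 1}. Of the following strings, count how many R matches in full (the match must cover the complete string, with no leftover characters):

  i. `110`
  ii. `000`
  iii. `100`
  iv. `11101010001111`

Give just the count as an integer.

i → no match
ii → no match
iii → no match
iv → no match
Total matched: 0

0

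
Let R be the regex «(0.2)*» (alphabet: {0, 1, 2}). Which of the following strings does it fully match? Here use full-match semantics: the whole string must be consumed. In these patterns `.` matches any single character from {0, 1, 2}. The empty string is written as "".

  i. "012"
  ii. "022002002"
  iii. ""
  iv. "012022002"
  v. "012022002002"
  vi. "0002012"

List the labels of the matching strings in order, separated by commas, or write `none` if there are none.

i → match
ii → match
iii → match
iv → match
v → match
vi → no match

i, ii, iii, iv, v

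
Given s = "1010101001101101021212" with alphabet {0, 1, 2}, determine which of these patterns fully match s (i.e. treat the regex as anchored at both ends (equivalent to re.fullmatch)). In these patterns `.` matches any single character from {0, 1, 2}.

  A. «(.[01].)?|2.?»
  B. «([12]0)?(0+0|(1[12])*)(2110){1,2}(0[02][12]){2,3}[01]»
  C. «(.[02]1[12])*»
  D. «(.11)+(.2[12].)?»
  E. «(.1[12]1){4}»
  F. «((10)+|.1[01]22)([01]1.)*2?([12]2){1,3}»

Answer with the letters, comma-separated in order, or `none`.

A → no match
B → no match
C → no match
D → no match
E → no match — must end with "1"
F → match

F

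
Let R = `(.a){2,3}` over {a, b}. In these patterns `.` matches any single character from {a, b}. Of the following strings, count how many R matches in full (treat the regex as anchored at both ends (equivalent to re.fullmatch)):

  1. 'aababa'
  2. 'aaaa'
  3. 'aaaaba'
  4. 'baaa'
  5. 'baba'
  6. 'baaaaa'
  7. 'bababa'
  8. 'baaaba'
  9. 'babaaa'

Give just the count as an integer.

9

1 → match
2 → match
3 → match
4 → match
5 → match
6 → match
7 → match
8 → match
9 → match
Total matched: 9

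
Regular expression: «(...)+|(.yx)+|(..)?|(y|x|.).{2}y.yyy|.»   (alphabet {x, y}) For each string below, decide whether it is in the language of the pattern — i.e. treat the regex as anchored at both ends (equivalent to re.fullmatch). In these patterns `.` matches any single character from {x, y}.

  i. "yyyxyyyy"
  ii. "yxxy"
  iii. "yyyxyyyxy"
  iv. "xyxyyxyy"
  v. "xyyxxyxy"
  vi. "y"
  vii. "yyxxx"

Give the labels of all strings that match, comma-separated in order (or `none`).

iii, vi

i → no match
ii → no match
iii → match
iv → no match
v → no match
vi → match
vii → no match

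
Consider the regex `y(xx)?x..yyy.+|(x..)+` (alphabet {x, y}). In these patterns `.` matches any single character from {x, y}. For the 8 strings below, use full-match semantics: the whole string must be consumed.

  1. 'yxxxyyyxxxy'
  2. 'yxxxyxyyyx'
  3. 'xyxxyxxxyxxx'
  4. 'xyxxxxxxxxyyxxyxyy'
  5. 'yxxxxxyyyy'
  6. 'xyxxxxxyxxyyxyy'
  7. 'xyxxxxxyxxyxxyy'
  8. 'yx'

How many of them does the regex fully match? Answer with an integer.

1. 'yxxxyyyxxxy' → match
2. 'yxxxyxyyyx' → match
3. 'xyxxyxxxyxxx' → match
4 → match
5. 'yxxxxxyyyy' → match
6 → match
7 → match
8. 'yx' → no match
Total matched: 7

7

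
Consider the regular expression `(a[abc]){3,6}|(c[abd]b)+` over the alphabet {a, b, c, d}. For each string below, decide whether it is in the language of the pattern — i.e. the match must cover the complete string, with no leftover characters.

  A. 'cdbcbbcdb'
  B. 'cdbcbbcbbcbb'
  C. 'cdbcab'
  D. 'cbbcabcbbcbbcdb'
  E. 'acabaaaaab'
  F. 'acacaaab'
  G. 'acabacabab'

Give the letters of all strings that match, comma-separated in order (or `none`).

A → match
B → match
C → match
D → match
E → match
F → match
G → match

A, B, C, D, E, F, G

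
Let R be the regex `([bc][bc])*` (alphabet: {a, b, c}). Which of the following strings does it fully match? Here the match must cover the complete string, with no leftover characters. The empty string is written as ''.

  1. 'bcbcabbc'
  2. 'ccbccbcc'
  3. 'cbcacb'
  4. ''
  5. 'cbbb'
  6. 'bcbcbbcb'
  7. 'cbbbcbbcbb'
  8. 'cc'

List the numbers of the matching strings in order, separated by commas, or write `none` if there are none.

2, 4, 5, 6, 7, 8

1 → no match
2 → match
3 → no match
4 → match
5 → match
6 → match
7 → match
8 → match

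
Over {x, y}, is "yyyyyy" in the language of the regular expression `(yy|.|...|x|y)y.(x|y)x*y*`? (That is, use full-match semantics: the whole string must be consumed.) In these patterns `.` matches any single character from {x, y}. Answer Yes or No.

Yes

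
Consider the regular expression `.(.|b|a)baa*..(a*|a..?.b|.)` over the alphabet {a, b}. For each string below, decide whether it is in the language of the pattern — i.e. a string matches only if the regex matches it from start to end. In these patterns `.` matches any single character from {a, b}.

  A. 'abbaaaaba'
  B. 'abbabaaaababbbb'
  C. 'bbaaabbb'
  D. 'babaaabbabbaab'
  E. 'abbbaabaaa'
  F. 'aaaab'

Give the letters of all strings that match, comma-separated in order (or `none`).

A

A. 'abbaaaaba' → match
B → no match
C. 'bbaaabbb' → no match
D → no match
E. 'abbbaabaaa' → no match
F. 'aaaab' → no match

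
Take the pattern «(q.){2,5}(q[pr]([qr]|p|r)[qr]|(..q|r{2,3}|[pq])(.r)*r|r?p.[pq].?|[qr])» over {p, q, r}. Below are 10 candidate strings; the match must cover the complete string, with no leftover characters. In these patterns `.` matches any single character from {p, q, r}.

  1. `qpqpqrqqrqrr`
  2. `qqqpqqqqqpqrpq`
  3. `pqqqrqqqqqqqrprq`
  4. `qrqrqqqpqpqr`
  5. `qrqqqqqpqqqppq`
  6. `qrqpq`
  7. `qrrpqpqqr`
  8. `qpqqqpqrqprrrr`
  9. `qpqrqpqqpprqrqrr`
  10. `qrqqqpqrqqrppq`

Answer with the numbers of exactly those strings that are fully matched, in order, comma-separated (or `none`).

1 → match
2 → match
3 → no match — must start with `q`
4 → match
5 → match
6 → match
7 → no match
8 → match
9 → match
10 → match

1, 2, 4, 5, 6, 8, 9, 10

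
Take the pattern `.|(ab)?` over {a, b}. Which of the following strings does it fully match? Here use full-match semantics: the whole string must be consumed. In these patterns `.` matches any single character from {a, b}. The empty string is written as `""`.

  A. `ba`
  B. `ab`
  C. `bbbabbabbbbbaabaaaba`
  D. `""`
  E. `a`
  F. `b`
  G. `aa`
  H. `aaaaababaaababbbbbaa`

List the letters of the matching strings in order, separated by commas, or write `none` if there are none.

B, D, E, F

A → no match
B → match
C → no match
D → match
E → match
F → match
G → no match
H → no match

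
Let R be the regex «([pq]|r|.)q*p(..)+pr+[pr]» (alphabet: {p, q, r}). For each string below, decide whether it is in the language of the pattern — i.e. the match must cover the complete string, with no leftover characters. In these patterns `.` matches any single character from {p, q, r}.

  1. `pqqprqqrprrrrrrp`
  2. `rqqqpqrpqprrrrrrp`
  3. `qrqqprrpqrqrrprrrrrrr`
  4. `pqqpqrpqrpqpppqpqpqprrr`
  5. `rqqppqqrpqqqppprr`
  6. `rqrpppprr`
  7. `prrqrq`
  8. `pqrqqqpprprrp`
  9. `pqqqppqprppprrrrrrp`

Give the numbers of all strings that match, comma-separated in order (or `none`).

1, 2, 5, 9

1 → match
2 → match
3 → no match
4 → no match
5 → match
6 → no match
7 → no match
8 → no match
9 → match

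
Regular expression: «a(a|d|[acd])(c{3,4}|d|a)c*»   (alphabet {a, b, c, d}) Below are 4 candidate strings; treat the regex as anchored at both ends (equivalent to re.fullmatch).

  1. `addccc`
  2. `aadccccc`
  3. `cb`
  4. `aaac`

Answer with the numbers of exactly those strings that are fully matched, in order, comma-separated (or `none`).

1, 2, 4

1 → match
2 → match
3 → no match — must start with `a`
4 → match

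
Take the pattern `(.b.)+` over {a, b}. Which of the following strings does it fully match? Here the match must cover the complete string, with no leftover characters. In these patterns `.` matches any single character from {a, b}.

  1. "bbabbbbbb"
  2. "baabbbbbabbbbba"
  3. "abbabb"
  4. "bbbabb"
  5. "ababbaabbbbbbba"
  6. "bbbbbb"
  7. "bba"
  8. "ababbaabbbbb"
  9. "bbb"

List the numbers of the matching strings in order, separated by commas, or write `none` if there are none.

1. "bbabbbbbb" → match
2 → no match
3. "abbabb" → match
4. "bbbabb" → match
5 → match
6. "bbbbbb" → match
7. "bba" → match
8. "ababbaabbbbb" → match
9. "bbb" → match

1, 3, 4, 5, 6, 7, 8, 9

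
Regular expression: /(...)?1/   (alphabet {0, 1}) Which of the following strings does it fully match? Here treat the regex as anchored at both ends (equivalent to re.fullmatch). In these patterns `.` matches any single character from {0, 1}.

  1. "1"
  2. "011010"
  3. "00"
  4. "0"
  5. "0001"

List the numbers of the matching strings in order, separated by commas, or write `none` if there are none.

1 → match
2 → no match — must end with "1"
3 → no match — must end with "1"
4 → no match — must end with "1"
5 → match

1, 5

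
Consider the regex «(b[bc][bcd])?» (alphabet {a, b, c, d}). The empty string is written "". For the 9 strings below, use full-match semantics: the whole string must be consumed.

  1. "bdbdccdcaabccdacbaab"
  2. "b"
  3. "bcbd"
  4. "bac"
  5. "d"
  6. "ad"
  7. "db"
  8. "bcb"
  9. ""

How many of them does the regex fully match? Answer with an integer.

1 → no match
2 → no match
3 → no match
4 → no match
5 → no match
6 → no match
7 → no match
8 → match
9 → match
Total matched: 2

2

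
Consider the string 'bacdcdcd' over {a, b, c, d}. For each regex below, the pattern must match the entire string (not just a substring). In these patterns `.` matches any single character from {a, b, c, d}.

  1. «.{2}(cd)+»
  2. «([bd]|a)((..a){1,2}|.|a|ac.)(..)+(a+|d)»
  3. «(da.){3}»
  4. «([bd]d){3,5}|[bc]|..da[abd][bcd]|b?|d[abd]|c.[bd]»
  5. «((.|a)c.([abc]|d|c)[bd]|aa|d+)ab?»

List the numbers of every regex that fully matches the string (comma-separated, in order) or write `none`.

1

1 → match
2 → no match
3 → no match — must start with 'da'
4 → no match
5 → no match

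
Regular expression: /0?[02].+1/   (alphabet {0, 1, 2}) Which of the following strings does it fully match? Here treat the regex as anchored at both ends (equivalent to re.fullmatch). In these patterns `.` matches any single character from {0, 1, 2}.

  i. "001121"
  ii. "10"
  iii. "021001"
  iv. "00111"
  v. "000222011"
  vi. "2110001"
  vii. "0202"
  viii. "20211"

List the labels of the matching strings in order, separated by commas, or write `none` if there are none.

i, iii, iv, v, vi, viii

i → match
ii → no match — must end with "1"
iii → match
iv → match
v → match
vi → match
vii → no match — must end with "1"
viii → match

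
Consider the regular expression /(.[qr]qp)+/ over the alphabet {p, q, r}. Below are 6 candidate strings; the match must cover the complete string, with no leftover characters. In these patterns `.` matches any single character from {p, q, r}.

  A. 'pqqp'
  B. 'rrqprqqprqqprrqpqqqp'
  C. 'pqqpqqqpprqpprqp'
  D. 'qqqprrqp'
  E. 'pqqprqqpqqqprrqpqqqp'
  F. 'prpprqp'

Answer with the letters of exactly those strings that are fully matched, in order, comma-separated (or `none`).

A, B, C, D, E

A → match
B → match
C → match
D → match
E → match
F → no match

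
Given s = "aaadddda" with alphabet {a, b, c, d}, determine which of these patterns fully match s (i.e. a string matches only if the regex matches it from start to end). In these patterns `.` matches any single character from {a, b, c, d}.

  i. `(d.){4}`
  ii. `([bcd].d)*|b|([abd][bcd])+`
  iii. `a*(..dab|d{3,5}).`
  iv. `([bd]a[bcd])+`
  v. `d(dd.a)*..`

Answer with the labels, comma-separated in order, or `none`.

iii

i → no match — must start with "d"
ii → no match
iii → match
iv → no match
v → no match — must start with "d"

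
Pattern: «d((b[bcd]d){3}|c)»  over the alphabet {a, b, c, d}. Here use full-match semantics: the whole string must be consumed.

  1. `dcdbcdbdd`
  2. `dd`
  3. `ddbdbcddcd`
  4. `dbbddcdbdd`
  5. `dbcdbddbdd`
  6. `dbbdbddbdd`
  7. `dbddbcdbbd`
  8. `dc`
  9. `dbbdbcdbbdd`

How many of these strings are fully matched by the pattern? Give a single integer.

1 → no match
2 → no match
3 → no match
4 → no match
5 → match
6 → match
7 → match
8 → match
9 → no match
Total matched: 4

4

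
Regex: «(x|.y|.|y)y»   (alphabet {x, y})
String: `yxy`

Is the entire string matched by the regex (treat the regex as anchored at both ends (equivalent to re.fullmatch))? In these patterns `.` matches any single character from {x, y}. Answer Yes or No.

No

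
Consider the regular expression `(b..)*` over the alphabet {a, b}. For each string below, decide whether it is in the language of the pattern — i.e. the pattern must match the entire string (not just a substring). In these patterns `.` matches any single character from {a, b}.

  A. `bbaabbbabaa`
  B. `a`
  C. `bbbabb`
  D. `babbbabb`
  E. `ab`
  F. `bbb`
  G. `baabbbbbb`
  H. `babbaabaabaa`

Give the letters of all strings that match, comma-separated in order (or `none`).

F, G, H

A. `bbaabbbabaa` → no match
B. `a` → no match
C. `bbbabb` → no match
D. `babbbabb` → no match
E. `ab` → no match
F. `bbb` → match
G. `baabbbbbb` → match
H. `babbaabaabaa` → match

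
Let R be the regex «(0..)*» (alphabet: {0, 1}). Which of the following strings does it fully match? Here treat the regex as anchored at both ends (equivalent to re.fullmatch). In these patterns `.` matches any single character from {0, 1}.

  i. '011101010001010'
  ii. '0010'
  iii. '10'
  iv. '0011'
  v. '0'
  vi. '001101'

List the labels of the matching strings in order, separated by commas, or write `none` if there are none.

none

i → no match
ii. '0010' → no match
iii. '10' → no match
iv. '0011' → no match
v. '0' → no match
vi. '001101' → no match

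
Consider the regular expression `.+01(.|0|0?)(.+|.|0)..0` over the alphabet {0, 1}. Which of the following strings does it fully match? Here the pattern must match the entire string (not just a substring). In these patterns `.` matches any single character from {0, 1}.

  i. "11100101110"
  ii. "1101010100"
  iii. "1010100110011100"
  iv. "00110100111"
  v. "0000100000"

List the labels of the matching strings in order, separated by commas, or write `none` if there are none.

i → match
ii → match
iii → match
iv → no match — must end with "0"
v → match

i, ii, iii, v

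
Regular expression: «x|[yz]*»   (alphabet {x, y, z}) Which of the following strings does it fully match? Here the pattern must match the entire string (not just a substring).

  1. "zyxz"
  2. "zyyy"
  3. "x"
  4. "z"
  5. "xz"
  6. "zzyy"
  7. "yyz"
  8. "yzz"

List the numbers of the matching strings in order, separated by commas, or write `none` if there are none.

2, 3, 4, 6, 7, 8

1 → no match
2 → match
3 → match
4 → match
5 → no match
6 → match
7 → match
8 → match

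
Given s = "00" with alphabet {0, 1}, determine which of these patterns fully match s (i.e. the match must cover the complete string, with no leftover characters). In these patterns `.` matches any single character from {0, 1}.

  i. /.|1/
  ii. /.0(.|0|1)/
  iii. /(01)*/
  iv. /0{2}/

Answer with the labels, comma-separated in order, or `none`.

i → no match
ii → no match
iii → no match
iv → match

iv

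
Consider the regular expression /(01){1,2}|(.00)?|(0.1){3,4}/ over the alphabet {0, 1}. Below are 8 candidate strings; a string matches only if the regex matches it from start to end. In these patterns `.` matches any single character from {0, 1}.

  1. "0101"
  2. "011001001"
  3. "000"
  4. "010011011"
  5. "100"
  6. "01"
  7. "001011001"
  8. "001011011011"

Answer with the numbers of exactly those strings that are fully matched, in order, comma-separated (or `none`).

1, 2, 3, 5, 6, 7, 8

1 → match
2 → match
3 → match
4 → no match
5 → match
6 → match
7 → match
8 → match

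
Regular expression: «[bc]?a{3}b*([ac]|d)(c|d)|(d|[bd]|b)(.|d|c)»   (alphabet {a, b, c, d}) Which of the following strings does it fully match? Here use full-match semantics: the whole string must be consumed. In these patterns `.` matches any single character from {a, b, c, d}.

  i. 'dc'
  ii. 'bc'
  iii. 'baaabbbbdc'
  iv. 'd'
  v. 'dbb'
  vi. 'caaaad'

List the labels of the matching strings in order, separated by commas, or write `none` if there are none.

i, ii, iii, vi

i → match
ii → match
iii → match
iv → no match
v → no match
vi → match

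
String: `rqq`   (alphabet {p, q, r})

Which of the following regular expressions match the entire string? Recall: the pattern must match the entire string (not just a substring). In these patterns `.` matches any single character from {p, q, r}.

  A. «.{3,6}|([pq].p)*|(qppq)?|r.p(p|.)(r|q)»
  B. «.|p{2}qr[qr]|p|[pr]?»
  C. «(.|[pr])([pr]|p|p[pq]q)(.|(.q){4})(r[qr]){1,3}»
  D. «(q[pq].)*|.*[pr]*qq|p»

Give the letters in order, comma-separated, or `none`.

A, D

A → match
B → no match
C → no match
D → match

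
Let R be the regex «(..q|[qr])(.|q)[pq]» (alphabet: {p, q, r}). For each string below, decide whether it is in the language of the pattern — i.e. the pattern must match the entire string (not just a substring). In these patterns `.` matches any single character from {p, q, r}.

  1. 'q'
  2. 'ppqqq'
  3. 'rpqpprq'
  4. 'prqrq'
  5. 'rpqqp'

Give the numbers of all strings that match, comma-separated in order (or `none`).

2, 4, 5

1 → no match
2 → match
3 → no match
4 → match
5 → match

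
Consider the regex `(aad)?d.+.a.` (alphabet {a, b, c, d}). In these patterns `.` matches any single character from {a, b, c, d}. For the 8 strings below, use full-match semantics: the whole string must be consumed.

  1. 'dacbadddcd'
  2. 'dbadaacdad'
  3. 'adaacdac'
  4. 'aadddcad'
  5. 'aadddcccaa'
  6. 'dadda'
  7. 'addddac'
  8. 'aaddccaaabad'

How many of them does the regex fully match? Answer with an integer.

1 → no match
2 → match
3 → no match
4 → match
5 → match
6 → no match
7 → no match
8 → match
Total matched: 4

4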